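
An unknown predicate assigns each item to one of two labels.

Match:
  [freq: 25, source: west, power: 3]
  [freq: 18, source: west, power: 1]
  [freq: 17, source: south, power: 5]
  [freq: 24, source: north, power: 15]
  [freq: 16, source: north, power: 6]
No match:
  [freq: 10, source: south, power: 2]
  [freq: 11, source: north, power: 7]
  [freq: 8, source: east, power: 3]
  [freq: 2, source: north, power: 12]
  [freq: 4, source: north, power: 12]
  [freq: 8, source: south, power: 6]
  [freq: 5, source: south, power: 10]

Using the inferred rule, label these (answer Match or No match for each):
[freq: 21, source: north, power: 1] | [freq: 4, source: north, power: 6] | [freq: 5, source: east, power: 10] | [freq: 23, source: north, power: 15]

Match, No match, No match, Match

One predicate separates the groups cleanly: freq ≥ 16.
[freq: 21, source: north, power: 1]: freq = 21, satisfies this → Match. [freq: 4, source: north, power: 6]: freq = 4, doesn't qualify → No match. [freq: 5, source: east, power: 10]: freq = 5, doesn't qualify → No match. [freq: 23, source: north, power: 15]: freq = 23, satisfies this → Match.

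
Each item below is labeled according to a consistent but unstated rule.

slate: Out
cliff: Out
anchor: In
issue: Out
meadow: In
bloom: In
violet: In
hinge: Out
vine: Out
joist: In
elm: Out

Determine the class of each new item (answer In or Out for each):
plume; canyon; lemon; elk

Out, In, In, Out

The pattern is that an item is 'In' exactly when: contains 'o'.
plume → no 'o' → Out.
canyon → has 'o' → In.
lemon → has 'o' → In.
elk → no 'o' → Out.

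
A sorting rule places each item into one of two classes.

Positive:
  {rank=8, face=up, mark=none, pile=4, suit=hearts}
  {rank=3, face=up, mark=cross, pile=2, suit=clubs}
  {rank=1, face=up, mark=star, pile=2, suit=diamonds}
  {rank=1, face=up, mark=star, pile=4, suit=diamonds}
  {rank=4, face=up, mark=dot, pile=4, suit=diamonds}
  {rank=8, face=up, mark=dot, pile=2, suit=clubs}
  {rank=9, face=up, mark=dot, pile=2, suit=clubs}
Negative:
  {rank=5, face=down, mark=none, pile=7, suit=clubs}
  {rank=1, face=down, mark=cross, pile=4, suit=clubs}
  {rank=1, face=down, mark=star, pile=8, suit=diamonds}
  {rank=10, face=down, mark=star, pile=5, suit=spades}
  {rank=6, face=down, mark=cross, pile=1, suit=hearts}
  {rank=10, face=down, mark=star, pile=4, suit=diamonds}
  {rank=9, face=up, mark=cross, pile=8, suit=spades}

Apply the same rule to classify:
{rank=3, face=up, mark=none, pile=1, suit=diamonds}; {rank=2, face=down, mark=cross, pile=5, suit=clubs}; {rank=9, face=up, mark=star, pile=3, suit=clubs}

The rule appears to be: face is up AND pile ≤ 4.

Positive, Negative, Positive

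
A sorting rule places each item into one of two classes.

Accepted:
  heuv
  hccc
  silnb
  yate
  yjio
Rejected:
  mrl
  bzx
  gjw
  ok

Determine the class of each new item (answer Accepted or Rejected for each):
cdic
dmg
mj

The distinguishing property — length ≥ 4 — holds for all the 'Accepted' cases and none of the 'Rejected' cases.
cdic → length 4 → Accepted. dmg → length 3 → Rejected. mj → length 2 → Rejected.

Accepted, Rejected, Rejected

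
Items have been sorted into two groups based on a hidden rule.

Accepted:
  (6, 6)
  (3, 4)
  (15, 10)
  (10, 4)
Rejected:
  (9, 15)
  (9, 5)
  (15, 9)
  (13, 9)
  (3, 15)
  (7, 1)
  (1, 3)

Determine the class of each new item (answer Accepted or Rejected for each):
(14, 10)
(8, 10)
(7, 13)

A rule that fits every label: second is even — true of each 'Accepted' example, false of each 'Rejected' one.
(14, 10): Accepted (second 10). (8, 10): Accepted (second 10). (7, 13): Rejected (second 13).

Accepted, Accepted, Rejected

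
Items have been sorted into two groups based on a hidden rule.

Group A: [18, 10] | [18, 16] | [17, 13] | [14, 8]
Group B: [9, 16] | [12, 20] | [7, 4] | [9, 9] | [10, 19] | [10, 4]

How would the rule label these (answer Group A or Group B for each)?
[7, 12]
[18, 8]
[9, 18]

Group B, Group A, Group B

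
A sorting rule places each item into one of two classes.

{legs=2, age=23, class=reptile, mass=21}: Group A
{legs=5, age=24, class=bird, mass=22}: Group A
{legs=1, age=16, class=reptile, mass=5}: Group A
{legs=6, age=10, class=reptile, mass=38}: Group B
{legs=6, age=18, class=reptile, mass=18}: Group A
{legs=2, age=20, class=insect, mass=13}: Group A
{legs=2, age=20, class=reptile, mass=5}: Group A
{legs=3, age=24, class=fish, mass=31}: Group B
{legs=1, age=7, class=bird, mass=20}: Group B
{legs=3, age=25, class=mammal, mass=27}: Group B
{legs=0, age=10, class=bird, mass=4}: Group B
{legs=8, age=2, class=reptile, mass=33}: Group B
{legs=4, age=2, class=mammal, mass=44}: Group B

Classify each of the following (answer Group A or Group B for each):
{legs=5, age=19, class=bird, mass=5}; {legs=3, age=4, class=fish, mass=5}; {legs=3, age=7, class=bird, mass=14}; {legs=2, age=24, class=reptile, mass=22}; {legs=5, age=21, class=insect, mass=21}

Group A, Group B, Group B, Group A, Group A

One predicate separates the groups cleanly: age ≥ 16 AND mass ≤ 22.
{legs=5, age=19, class=bird, mass=5} — age = 19, mass = 5, hence Group A.
{legs=3, age=4, class=fish, mass=5} — age = 4, mass = 5, hence Group B.
{legs=3, age=7, class=bird, mass=14} — age = 7, mass = 14, hence Group B.
{legs=2, age=24, class=reptile, mass=22} — age = 24, mass = 22, hence Group A.
{legs=5, age=21, class=insect, mass=21} — age = 21, mass = 21, hence Group A.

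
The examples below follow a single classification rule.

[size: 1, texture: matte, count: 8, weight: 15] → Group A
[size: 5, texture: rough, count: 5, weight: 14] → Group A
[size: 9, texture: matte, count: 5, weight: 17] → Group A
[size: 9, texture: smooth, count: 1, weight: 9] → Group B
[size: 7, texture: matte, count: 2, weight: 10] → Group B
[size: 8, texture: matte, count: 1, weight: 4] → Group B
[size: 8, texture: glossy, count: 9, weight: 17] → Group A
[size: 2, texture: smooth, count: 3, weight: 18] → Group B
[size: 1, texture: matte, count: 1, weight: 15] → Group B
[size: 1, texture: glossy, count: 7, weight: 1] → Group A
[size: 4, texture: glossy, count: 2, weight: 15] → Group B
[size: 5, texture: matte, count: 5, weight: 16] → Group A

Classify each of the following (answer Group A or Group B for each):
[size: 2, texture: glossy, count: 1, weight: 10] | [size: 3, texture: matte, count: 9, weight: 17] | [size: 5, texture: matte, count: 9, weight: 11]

Group B, Group A, Group A

Every 'Group A' example satisfies: count ≥ 5. None of the 'Group B' examples do.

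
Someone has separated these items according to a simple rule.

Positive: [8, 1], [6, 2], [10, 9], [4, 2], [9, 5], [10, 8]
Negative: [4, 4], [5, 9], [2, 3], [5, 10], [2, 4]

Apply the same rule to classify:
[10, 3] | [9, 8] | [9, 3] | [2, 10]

Positive, Positive, Positive, Negative

Checking candidate rules against both groups, what survives is: first > second.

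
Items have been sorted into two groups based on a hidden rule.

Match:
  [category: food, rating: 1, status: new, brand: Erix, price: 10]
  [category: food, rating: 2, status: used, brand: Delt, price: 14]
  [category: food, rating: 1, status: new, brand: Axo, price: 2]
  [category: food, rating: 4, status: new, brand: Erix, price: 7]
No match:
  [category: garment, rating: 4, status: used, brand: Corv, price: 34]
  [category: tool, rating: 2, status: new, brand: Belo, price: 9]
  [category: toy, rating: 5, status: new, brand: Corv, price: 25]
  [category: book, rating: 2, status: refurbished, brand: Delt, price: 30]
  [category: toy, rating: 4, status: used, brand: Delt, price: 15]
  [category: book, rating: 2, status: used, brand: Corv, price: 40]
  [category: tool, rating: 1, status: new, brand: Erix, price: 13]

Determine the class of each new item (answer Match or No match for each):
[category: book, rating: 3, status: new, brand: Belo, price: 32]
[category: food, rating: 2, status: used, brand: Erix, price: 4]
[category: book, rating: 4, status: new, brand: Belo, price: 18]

No match, Match, No match

All 'Match' examples share one property — category is food — and every 'No match' example lacks it.
[category: book, rating: 3, status: new, brand: Belo, price: 32]: category is book — does not fit, so No match. [category: food, rating: 2, status: used, brand: Erix, price: 4]: category is food — has this property, so Match. [category: book, rating: 4, status: new, brand: Belo, price: 18]: category is book — does not fit, so No match.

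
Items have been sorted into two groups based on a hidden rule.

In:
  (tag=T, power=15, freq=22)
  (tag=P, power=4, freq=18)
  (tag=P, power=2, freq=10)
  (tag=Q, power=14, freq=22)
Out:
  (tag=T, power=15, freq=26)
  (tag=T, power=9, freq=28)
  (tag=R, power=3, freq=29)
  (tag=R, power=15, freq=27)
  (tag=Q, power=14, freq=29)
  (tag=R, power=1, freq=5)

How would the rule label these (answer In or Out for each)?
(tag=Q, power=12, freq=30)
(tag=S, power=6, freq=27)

One predicate separates the groups cleanly: tag is P OR freq = 22.
(tag=Q, power=12, freq=30): tag is Q, freq = 30, lacks this property → Out.
(tag=S, power=6, freq=27): tag is S, freq = 27, lacks this property → Out.

Out, Out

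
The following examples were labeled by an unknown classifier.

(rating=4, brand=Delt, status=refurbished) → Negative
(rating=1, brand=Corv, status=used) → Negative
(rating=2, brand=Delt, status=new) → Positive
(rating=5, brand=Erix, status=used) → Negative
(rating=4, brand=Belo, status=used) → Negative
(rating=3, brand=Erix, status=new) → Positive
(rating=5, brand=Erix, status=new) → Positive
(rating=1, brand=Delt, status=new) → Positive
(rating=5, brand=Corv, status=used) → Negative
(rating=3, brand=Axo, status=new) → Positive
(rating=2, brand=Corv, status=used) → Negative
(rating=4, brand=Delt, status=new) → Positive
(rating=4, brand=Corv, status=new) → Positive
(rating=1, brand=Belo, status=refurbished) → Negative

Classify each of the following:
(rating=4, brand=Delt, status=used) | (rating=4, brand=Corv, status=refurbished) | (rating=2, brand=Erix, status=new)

Negative, Negative, Positive

'Positive' ⟺ status is new.
(rating=4, brand=Delt, status=used): status is used, lacks this property → Negative. (rating=4, brand=Corv, status=refurbished): status is refurbished, lacks this property → Negative. (rating=2, brand=Erix, status=new): status is new, has this property → Positive.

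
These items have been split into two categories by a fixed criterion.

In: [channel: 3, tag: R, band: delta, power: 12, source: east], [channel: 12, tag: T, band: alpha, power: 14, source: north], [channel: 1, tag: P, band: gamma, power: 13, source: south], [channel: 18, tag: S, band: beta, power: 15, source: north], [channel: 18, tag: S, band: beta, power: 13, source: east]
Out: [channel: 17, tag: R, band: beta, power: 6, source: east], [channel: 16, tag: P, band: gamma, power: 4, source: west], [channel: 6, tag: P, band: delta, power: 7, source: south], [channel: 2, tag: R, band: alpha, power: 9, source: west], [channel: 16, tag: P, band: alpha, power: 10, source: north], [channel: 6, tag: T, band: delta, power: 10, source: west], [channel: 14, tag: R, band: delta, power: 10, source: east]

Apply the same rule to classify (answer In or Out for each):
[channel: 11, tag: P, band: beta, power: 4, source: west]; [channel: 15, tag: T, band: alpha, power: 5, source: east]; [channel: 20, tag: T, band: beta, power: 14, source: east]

Out, Out, In

The rule appears to be: power ≥ 12.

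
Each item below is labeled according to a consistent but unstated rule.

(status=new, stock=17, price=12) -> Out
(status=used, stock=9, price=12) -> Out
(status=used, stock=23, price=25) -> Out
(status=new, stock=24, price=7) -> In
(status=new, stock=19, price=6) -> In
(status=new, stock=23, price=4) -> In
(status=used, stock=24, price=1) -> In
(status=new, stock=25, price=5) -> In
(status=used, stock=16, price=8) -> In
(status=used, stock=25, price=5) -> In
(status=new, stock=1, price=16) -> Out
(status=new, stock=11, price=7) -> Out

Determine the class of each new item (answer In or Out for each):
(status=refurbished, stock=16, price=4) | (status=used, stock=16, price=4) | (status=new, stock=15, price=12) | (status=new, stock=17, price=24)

In, In, Out, Out

One predicate separates the groups cleanly: stock ≥ 16 AND price ≤ 8.
(status=refurbished, stock=16, price=4): stock = 16, price = 4, qualifies → In. (status=used, stock=16, price=4): stock = 16, price = 4, qualifies → In. (status=new, stock=15, price=12): stock = 15, price = 12, does not fit → Out. (status=new, stock=17, price=24): stock = 17, price = 24, does not fit → Out.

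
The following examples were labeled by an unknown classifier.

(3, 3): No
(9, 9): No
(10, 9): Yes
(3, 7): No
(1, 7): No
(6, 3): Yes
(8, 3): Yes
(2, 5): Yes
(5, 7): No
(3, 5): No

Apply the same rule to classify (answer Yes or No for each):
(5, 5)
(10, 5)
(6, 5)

No, Yes, Yes

Every 'Yes' example satisfies: sum is odd. None of the 'No' examples do.
(5, 5): No (5+5 = 10). (10, 5): Yes (10+5 = 15). (6, 5): Yes (6+5 = 11).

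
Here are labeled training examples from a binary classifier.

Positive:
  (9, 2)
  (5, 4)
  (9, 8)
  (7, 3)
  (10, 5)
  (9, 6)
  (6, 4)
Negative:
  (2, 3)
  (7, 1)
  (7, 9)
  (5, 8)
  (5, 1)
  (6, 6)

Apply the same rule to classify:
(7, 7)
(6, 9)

The pattern is that an item is 'Positive' exactly when: first > second AND sum ≥ 9.
Negative: (7, 7), since 7 = 7, 7+7 = 14.
Negative: (6, 9), since 6 < 9, 6+9 = 15.

Negative, Negative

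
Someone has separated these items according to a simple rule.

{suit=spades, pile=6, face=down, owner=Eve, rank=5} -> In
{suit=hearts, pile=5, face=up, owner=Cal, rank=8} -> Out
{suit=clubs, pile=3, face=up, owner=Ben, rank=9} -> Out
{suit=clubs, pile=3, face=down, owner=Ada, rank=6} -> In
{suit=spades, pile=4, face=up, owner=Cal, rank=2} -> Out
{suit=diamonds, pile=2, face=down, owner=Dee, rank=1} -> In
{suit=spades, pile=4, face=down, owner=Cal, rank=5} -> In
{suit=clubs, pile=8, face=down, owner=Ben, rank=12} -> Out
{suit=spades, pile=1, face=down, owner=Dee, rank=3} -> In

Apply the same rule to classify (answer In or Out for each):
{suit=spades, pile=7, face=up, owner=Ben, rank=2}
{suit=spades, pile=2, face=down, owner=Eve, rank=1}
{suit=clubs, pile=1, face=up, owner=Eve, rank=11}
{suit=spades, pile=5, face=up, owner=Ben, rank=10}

Out, In, Out, Out

The rule appears to be: face is down AND pile ≤ 6.
{suit=spades, pile=7, face=up, owner=Ben, rank=2} — face is up, pile = 7, hence Out.
{suit=spades, pile=2, face=down, owner=Eve, rank=1} — face is down, pile = 2, hence In.
{suit=clubs, pile=1, face=up, owner=Eve, rank=11} — face is up, pile = 1, hence Out.
{suit=spades, pile=5, face=up, owner=Ben, rank=10} — face is up, pile = 5, hence Out.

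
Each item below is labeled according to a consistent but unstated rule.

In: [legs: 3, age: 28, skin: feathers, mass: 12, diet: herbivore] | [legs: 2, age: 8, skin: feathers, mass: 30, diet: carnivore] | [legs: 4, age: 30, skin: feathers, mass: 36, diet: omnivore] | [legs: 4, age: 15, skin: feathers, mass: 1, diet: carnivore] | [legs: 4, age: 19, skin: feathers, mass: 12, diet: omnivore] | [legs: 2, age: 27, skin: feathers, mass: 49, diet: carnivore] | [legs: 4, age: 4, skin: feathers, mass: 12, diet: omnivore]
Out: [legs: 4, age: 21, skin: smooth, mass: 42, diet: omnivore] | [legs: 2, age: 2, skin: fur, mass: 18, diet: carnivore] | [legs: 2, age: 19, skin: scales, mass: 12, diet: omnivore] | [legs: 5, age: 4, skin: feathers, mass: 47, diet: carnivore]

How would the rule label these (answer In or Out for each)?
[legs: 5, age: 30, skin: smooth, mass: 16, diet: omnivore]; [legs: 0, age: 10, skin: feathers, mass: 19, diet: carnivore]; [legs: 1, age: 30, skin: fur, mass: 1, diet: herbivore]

One predicate separates the groups cleanly: skin is feathers AND legs ≤ 4.
[legs: 5, age: 30, skin: smooth, mass: 16, diet: omnivore]: Out (skin is smooth, legs = 5). [legs: 0, age: 10, skin: feathers, mass: 19, diet: carnivore]: In (skin is feathers, legs = 0). [legs: 1, age: 30, skin: fur, mass: 1, diet: herbivore]: Out (skin is fur, legs = 1).

Out, In, Out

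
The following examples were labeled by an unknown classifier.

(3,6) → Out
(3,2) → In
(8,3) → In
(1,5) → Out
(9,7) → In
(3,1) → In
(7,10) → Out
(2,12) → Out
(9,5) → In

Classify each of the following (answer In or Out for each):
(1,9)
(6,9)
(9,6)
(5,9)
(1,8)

Out, Out, In, Out, Out

Every 'In' example satisfies: first > second. None of the 'Out' examples do.
Out: (1,9), since 1 < 9. Out: (6,9), since 6 < 9. In: (9,6), since 9 > 6. Out: (5,9), since 5 < 9. Out: (1,8), since 1 < 8.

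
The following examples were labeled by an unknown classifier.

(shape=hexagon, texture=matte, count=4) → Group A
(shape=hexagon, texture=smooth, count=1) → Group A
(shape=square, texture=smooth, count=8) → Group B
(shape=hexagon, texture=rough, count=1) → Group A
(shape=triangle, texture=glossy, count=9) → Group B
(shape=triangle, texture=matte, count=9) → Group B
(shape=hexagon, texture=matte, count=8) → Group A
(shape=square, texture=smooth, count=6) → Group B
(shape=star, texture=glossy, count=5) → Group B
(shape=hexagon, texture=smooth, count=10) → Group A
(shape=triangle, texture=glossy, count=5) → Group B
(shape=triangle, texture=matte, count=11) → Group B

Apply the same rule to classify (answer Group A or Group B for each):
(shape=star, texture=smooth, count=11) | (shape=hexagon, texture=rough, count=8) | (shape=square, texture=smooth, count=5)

Group B, Group A, Group B

The pattern is that an item is 'Group A' exactly when: shape is hexagon.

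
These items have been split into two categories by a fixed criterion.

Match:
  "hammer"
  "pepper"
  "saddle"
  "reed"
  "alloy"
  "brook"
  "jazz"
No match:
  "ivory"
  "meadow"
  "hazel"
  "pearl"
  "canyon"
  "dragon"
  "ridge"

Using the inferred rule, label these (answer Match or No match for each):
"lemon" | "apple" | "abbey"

Rule: has a double letter. This holds for each 'Match' example and fails for each 'No match' one.

No match, Match, Match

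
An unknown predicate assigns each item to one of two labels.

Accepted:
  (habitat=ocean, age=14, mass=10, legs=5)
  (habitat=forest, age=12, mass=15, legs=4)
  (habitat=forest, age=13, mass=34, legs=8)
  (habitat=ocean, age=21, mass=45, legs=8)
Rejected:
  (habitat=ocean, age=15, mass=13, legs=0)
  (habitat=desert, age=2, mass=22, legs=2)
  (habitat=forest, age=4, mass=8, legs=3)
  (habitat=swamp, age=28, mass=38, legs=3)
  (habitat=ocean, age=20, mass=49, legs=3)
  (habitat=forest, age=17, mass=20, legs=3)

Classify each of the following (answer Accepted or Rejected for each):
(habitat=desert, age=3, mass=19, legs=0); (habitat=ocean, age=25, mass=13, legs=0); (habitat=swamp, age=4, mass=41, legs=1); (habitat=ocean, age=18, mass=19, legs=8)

Rejected, Rejected, Rejected, Accepted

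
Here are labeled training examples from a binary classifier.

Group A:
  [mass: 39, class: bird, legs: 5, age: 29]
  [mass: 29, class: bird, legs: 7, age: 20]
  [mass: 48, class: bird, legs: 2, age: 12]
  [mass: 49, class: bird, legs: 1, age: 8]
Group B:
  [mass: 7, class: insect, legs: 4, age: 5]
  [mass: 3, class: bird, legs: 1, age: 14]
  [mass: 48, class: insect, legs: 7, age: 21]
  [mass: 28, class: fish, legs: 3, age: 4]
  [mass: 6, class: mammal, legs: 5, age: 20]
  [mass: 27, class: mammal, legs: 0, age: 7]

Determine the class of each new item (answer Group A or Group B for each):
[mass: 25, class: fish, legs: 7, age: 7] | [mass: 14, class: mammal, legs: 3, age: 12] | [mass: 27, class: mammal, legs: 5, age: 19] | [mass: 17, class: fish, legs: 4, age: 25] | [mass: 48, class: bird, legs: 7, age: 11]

The distinguishing property — class is bird AND mass ≥ 6 — holds for all the 'Group A' cases and none of the 'Group B' cases.
[mass: 25, class: fish, legs: 7, age: 7]: Group B (class is fish, mass = 25). [mass: 14, class: mammal, legs: 3, age: 12]: Group B (class is mammal, mass = 14). [mass: 27, class: mammal, legs: 5, age: 19]: Group B (class is mammal, mass = 27). [mass: 17, class: fish, legs: 4, age: 25]: Group B (class is fish, mass = 17). [mass: 48, class: bird, legs: 7, age: 11]: Group A (class is bird, mass = 48).

Group B, Group B, Group B, Group B, Group A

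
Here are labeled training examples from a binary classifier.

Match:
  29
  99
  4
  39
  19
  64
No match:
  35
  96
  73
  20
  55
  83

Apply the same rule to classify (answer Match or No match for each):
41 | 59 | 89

No match, Match, Match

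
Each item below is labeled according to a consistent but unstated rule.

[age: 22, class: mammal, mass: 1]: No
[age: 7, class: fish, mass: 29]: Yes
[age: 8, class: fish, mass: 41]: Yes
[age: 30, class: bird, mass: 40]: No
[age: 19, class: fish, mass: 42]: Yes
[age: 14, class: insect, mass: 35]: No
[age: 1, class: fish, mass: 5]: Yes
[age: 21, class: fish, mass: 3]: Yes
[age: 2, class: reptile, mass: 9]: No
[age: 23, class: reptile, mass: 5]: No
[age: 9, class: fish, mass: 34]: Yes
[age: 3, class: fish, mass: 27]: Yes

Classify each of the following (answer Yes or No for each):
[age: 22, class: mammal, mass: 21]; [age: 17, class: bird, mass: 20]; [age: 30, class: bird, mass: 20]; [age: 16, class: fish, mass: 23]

No, No, No, Yes

The simplest hypothesis consistent with all the labels is: class is fish.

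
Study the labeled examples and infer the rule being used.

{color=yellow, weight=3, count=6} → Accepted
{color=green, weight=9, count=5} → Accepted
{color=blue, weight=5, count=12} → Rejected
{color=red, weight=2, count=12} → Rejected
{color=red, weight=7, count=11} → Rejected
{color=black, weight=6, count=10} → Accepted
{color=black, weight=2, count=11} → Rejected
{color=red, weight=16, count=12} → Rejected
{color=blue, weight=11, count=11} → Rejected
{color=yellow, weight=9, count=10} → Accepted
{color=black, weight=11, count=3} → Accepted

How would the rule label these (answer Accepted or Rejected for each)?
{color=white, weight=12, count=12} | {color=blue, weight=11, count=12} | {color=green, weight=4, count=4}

Rejected, Rejected, Accepted

The pattern is that an item is 'Accepted' exactly when: count ≤ 10.
{color=white, weight=12, count=12}: Rejected (count = 12). {color=blue, weight=11, count=12}: Rejected (count = 12). {color=green, weight=4, count=4}: Accepted (count = 4).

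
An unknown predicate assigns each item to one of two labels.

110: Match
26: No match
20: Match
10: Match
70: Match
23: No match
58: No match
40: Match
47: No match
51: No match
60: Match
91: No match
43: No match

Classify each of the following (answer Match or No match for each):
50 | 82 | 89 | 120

Match, No match, No match, Match

'Match' ⟺ multiple of 5.
50: 50 = 5·10, has this property → Match.
82: 82 = 5·16 + 2, fails the rule → No match.
89: 89 = 5·17 + 4, fails the rule → No match.
120: 120 = 5·24, has this property → Match.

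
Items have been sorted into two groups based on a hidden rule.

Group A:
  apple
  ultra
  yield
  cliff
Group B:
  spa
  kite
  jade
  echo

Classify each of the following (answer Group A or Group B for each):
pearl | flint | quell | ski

All 'Group A' examples share one property — contains 'l' — and every 'Group B' example lacks it.
pearl → has 'l' → Group A.
flint → has 'l' → Group A.
quell → has 'l' → Group A.
ski → no 'l' → Group B.

Group A, Group A, Group A, Group B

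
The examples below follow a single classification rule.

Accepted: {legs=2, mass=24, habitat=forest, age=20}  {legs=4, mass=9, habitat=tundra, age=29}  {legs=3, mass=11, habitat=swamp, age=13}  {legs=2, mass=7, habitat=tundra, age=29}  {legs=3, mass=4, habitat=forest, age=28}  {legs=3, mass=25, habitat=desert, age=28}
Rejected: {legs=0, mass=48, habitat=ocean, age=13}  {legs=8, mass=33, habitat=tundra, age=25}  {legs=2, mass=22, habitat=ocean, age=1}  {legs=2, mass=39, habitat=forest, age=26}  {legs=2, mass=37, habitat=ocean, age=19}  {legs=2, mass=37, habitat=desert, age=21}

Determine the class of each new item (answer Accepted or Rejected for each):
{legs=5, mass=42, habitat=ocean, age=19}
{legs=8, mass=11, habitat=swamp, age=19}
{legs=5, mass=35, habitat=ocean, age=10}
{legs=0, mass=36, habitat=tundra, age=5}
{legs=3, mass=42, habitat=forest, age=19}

Rejected, Accepted, Rejected, Rejected, Rejected

The rule appears to be: mass ≤ 25 AND age ≥ 13.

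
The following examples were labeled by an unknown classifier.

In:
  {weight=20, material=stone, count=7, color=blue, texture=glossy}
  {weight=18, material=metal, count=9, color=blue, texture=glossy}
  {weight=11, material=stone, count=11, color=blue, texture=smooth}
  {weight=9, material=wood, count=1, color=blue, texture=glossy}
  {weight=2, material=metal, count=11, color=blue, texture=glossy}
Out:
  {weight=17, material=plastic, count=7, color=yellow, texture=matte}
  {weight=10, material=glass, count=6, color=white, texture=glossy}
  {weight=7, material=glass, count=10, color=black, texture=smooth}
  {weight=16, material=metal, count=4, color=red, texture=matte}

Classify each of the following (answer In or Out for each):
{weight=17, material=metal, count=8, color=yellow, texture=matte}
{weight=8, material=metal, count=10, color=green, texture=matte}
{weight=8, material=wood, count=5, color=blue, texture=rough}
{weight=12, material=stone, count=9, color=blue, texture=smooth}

Out, Out, In, In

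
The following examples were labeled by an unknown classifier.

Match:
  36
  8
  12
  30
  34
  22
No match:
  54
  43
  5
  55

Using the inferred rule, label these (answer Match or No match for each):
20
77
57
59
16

Match, No match, No match, No match, Match

The classifier is using: even AND at most 36.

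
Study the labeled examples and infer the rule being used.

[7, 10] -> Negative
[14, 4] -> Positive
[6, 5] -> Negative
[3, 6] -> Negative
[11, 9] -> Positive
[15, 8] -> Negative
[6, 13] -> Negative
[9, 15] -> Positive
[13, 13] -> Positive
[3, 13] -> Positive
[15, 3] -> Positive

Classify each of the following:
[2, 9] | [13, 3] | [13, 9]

'Positive' ⟺ sum is even.
Negative: [2, 9], since 2+9 = 11.
Positive: [13, 3], since 13+3 = 16.
Positive: [13, 9], since 13+9 = 22.

Negative, Positive, Positive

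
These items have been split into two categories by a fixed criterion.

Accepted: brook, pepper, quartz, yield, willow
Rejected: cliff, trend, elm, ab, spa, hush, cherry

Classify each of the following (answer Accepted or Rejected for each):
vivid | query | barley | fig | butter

Accepted, Accepted, Accepted, Rejected, Accepted

One predicate separates the groups cleanly: has ≥ 2 vowels.
vivid — 2 vowels, hence Accepted.
query — 2 vowels, hence Accepted.
barley — 2 vowels, hence Accepted.
fig — 1 vowel, hence Rejected.
butter — 2 vowels, hence Accepted.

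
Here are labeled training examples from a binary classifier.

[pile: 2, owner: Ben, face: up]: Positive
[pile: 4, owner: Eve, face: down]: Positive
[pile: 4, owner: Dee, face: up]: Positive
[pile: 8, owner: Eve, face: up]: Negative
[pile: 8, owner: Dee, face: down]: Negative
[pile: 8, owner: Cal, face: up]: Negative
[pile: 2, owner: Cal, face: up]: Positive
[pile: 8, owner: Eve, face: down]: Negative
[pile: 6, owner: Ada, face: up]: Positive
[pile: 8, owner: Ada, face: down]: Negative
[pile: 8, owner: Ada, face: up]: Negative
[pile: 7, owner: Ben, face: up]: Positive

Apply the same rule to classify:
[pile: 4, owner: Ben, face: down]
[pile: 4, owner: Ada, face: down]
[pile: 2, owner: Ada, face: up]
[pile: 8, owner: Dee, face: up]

Positive, Positive, Positive, Negative

'Positive' ⟺ pile ≤ 7.
[pile: 4, owner: Ben, face: down]: Positive (pile = 4). [pile: 4, owner: Ada, face: down]: Positive (pile = 4). [pile: 2, owner: Ada, face: up]: Positive (pile = 2). [pile: 8, owner: Dee, face: up]: Negative (pile = 8).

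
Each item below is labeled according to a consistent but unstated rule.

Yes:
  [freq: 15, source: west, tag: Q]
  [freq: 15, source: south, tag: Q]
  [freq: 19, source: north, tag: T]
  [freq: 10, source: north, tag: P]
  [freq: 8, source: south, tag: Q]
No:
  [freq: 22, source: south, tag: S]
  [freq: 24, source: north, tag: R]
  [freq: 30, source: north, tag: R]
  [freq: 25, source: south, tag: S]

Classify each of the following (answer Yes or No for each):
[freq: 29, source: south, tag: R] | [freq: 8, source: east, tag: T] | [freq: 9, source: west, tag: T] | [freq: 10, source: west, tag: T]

All 'Yes' examples share one property — freq ≤ 19 — and every 'No' example lacks it.
No: [freq: 29, source: south, tag: R], since freq = 29. Yes: [freq: 8, source: east, tag: T], since freq = 8. Yes: [freq: 9, source: west, tag: T], since freq = 9. Yes: [freq: 10, source: west, tag: T], since freq = 10.

No, Yes, Yes, Yes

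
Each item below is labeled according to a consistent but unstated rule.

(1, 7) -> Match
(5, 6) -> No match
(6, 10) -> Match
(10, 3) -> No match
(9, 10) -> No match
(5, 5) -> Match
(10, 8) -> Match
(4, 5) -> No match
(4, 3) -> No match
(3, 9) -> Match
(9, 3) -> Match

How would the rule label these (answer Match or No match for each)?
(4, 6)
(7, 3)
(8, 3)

Match, Match, No match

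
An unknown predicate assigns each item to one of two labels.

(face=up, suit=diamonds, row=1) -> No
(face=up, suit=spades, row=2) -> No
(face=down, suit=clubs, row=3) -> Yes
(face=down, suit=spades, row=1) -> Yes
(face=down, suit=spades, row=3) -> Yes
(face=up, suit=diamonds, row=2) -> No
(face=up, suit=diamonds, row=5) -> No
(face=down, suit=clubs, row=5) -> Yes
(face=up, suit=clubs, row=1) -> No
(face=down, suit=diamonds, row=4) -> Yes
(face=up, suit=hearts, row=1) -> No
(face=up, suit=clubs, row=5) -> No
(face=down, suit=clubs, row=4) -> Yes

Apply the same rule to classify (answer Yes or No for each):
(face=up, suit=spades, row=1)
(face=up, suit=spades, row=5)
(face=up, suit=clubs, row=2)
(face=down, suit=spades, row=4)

Every 'Yes' example satisfies: face is down. None of the 'No' examples do.
(face=up, suit=spades, row=1) → face is up → No. (face=up, suit=spades, row=5) → face is up → No. (face=up, suit=clubs, row=2) → face is up → No. (face=down, suit=spades, row=4) → face is down → Yes.

No, No, No, Yes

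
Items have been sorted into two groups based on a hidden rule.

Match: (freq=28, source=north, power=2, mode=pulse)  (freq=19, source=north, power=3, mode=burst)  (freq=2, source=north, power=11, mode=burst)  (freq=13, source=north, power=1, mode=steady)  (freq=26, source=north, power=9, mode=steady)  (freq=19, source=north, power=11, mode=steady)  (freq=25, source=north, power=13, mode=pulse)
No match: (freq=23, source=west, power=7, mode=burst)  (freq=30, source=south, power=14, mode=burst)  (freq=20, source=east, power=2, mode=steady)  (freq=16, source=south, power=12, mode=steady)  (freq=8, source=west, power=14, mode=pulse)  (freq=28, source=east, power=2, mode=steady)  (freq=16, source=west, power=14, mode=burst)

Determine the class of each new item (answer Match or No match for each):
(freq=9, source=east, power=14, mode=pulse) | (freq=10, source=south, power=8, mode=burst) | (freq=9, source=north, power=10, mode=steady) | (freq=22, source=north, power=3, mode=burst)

No match, No match, Match, Match

The rule appears to be: source is north.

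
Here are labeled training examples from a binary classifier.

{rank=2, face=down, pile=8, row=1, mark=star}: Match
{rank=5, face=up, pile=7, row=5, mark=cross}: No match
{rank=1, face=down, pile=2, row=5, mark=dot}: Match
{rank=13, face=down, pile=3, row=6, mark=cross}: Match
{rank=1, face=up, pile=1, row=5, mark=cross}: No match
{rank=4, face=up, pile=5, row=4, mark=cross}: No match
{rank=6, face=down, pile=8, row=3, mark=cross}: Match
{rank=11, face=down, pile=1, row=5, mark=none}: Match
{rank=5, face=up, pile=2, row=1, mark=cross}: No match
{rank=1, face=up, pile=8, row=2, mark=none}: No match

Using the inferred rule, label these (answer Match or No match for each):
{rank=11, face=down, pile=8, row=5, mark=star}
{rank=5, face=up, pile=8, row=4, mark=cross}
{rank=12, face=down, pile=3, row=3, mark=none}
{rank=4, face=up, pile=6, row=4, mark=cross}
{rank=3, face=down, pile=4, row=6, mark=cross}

'Match' ⟺ face is down.
{rank=11, face=down, pile=8, row=5, mark=star} — face is down, hence Match.
{rank=5, face=up, pile=8, row=4, mark=cross} — face is up, hence No match.
{rank=12, face=down, pile=3, row=3, mark=none} — face is down, hence Match.
{rank=4, face=up, pile=6, row=4, mark=cross} — face is up, hence No match.
{rank=3, face=down, pile=4, row=6, mark=cross} — face is down, hence Match.

Match, No match, Match, No match, Match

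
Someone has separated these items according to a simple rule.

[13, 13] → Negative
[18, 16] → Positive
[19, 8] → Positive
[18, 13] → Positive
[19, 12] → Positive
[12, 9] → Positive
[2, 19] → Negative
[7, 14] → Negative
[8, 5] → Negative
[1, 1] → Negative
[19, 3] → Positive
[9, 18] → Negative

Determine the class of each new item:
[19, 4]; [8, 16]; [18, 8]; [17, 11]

The distinguishing property — first > second AND sum ≥ 21 — holds for all the 'Positive' cases and none of the 'Negative' cases.
[19, 4]: 19 > 4, 19+4 = 23, matches → Positive. [8, 16]: 8 < 16, 8+16 = 24, fails this test → Negative. [18, 8]: 18 > 8, 18+8 = 26, matches → Positive. [17, 11]: 17 > 11, 17+11 = 28, matches → Positive.

Positive, Negative, Positive, Positive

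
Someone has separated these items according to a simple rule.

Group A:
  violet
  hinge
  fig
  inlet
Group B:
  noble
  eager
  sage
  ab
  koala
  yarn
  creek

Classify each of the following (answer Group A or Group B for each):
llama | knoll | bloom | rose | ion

One predicate separates the groups cleanly: contains 'i'.
Group B: llama, since no 'i'.
Group B: knoll, since no 'i'.
Group B: bloom, since no 'i'.
Group B: rose, since no 'i'.
Group A: ion, since has 'i'.

Group B, Group B, Group B, Group B, Group A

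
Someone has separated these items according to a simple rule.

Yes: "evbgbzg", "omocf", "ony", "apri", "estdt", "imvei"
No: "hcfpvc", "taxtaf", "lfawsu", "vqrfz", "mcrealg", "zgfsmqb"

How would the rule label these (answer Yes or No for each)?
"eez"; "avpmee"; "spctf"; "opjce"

Yes, Yes, No, Yes

Checking candidate rules against both groups, what survives is: starts with a vowel.
"eez" → starts with 'e' → Yes. "avpmee" → starts with 'a' → Yes. "spctf" → starts with 's' → No. "opjce" → starts with 'o' → Yes.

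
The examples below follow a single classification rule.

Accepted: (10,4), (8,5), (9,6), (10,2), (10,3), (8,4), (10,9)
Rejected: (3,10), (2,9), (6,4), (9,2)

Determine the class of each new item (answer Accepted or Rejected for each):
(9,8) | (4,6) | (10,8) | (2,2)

'Accepted' ⟺ first > second AND sum ≥ 12.
Accepted: (9,8), since 9 > 8, 9+8 = 17.
Rejected: (4,6), since 4 < 6, 4+6 = 10.
Accepted: (10,8), since 10 > 8, 10+8 = 18.
Rejected: (2,2), since 2 = 2, 2+2 = 4.

Accepted, Rejected, Accepted, Rejected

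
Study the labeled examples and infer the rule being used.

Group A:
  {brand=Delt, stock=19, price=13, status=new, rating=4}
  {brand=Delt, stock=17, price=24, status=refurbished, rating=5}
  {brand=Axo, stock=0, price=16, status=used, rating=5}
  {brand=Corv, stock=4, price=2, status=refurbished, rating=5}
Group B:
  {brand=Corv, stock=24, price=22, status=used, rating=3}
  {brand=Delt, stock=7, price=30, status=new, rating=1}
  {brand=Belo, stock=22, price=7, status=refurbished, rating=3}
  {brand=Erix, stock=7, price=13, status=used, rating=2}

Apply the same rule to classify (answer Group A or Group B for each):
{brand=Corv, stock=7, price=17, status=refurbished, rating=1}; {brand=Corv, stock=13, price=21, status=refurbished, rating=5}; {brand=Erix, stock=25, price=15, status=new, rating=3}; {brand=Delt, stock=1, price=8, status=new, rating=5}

Group B, Group A, Group B, Group A

One predicate separates the groups cleanly: rating ≥ 4.
{brand=Corv, stock=7, price=17, status=refurbished, rating=1} → rating = 1 → Group B.
{brand=Corv, stock=13, price=21, status=refurbished, rating=5} → rating = 5 → Group A.
{brand=Erix, stock=25, price=15, status=new, rating=3} → rating = 3 → Group B.
{brand=Delt, stock=1, price=8, status=new, rating=5} → rating = 5 → Group A.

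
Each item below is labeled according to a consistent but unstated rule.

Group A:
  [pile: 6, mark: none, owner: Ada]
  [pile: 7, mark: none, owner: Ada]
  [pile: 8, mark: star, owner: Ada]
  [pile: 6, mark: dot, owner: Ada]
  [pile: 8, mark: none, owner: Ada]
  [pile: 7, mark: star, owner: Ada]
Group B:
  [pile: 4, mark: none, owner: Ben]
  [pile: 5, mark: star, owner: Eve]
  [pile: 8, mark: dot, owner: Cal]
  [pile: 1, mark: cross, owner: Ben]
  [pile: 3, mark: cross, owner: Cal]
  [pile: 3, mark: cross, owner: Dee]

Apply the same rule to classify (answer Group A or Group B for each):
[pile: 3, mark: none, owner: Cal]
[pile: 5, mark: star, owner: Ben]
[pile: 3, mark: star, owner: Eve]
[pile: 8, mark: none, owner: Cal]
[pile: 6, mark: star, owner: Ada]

Group B, Group B, Group B, Group B, Group A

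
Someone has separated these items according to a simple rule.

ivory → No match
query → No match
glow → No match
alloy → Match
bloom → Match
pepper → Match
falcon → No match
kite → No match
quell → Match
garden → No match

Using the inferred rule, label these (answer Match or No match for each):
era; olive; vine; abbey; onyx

The common property of the 'Match' items is: has a double letter. No 'No match' item has it.

No match, No match, No match, Match, No match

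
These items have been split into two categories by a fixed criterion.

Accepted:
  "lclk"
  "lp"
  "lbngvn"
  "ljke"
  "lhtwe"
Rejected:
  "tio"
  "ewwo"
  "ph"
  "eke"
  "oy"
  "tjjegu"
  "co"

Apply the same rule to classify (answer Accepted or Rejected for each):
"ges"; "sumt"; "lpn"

Rejected, Rejected, Accepted

Every 'Accepted' example satisfies: contains 'l'. None of the 'Rejected' examples do.
"ges": Rejected (no 'l'). "sumt": Rejected (no 'l'). "lpn": Accepted (has 'l').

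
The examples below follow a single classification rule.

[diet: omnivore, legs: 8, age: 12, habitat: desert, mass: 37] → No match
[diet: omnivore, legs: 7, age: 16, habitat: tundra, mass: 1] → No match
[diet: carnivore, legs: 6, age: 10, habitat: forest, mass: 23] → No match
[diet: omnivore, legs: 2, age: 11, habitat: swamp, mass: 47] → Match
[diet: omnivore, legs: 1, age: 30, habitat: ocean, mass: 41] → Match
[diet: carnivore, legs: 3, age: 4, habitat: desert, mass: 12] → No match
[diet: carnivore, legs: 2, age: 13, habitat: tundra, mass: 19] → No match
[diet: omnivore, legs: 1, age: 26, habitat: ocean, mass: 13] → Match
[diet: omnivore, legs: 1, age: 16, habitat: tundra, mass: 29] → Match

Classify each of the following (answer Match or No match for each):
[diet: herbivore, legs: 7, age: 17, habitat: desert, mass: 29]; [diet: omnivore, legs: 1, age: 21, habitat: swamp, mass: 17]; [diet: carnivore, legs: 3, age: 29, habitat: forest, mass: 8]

No match, Match, No match

The classifier is using: diet is omnivore AND legs ≤ 2.
[diet: herbivore, legs: 7, age: 17, habitat: desert, mass: 29] → diet is herbivore, legs = 7 → No match. [diet: omnivore, legs: 1, age: 21, habitat: swamp, mass: 17] → diet is omnivore, legs = 1 → Match. [diet: carnivore, legs: 3, age: 29, habitat: forest, mass: 8] → diet is carnivore, legs = 3 → No match.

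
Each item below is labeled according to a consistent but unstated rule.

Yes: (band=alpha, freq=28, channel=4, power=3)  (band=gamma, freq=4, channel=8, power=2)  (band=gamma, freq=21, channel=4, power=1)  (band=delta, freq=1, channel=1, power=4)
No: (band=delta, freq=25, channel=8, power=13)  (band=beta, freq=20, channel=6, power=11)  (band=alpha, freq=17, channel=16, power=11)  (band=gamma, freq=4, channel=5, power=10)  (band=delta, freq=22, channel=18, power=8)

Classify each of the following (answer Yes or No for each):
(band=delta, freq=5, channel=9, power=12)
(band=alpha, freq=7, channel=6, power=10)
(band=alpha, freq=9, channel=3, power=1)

Every 'Yes' example satisfies: power ≤ 4. None of the 'No' examples do.

No, No, Yes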